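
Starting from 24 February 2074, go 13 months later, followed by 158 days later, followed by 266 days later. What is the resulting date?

May 21, 2076

Counting forward 13 months from February 24, 2074:
month 2 + 13 = 15, which is month 3 of year 2075 → March 2075.
Day 24 is valid in March, giving March 24, 2075.
Counting forward 158 days from March 24, 2075:
March has 31 days, so 31 − 24 = 7 days remain after March 24, 2075; 158 − 7 = 151 left.
April 2075 has 30 days: 151 − 30 = 121 left.
May 2075 has 31 days: 121 − 31 = 90 left.
June 2075 has 30 days: 90 − 30 = 60 left.
July 2075 has 31 days: 60 − 31 = 29 left.
29 days into August 2075 → August 29, 2075.
Counting forward 266 days from August 29, 2075:
August has 31 days, so 31 − 29 = 2 days remain after August 29, 2075; 266 − 2 = 264 left.
September 2075 has 30 days: 264 − 30 = 234 left.
October 2075 has 31 days: 234 − 31 = 203 left.
November 2075 has 30 days: 203 − 30 = 173 left.
December 2075 has 31 days: 173 − 31 = 142 left.
January 2076 has 31 days: 142 − 31 = 111 left.
February 2076 has 29 days (2076 is a leap year): 111 − 29 = 82 left.
March 2076 has 31 days: 82 − 31 = 51 left.
April 2076 has 30 days: 51 − 30 = 21 left.
21 days into May 2076 → May 21, 2076.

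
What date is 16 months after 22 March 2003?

July 22, 2004

Advancing 16 months from March 22, 2003.
month 3 + 16 = 19, which is month 7 of year 2004 → July 2004.
Day 22 is valid in July, giving July 22, 2004.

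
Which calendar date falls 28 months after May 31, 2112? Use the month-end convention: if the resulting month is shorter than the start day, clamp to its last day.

September 30, 2114

Advancing 28 months from May 31, 2112.
month 5 + 28 = 33, which is month 9 of year 2114 → September 2114.
September 2114 has only 30 days and the start was day 31, so the date clamps to September 30, 2114.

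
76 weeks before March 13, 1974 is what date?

September 27, 1972

Counting back 76 weeks = 532 days from March 13, 1974.
Going back 13 days from March 13, 1974 reaches the end of the previous month; 532 − 13 = 519 left.
February 1974 has 28 days (1974 is not a leap year): 519 − 28 = 491 left.
January 1974 has 31 days: 491 − 31 = 460 left.
December 1973 has 31 days: 460 − 31 = 429 left.
November 1973 has 30 days: 429 − 30 = 399 left.
October 1973 has 31 days: 399 − 31 = 368 left.
September 1973 has 30 days: 368 − 30 = 338 left.
August 1973 has 31 days: 338 − 31 = 307 left.
July 1973 has 31 days: 307 − 31 = 276 left.
June 1973 has 30 days: 276 − 30 = 246 left.
May 1973 has 31 days: 246 − 31 = 215 left.
April 1973 has 30 days: 215 − 30 = 185 left.
March 1973 has 31 days: 185 − 31 = 154 left.
February 1973 has 28 days (1973 is not a leap year): 154 − 28 = 126 left.
January 1973 has 31 days: 126 − 31 = 95 left.
December 1972 has 31 days: 95 − 31 = 64 left.
November 1972 has 30 days: 64 − 30 = 34 left.
October 1972 has 31 days: 34 − 31 = 3 left.
September 1972 has 30 days; 30 − 3 = 27 → September 27, 1972.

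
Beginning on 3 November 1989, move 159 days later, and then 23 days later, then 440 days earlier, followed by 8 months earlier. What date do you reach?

Counting forward 159 days from November 3, 1989:
November has 30 days, so 30 − 3 = 27 days remain after November 3, 1989; 159 − 27 = 132 left.
December 1989 has 31 days: 132 − 31 = 101 left.
January 1990 has 31 days: 101 − 31 = 70 left.
February 1990 has 28 days (1990 is not a leap year): 70 − 28 = 42 left.
March 1990 has 31 days: 42 − 31 = 11 left.
11 days into April 1990 → April 11, 1990.
Adding 23 days from April 11, 1990:
April has 30 days, so 30 − 11 = 19 days remain after April 11, 1990; 23 − 19 = 4 left.
4 days into May 1990 → May 4, 1990.
Subtracting 440 days from May 4, 1990:
Going back 4 days from May 4, 1990 reaches the end of the previous month; 440 − 4 = 436 left.
April 1990 has 30 days: 436 − 30 = 406 left.
March 1990 has 31 days: 406 − 31 = 375 left.
February 1990 has 28 days (1990 is not a leap year): 375 − 28 = 347 left.
January 1990 has 31 days: 347 − 31 = 316 left.
December 1989 has 31 days: 316 − 31 = 285 left.
November 1989 has 30 days: 285 − 30 = 255 left.
October 1989 has 31 days: 255 − 31 = 224 left.
September 1989 has 30 days: 224 − 30 = 194 left.
August 1989 has 31 days: 194 − 31 = 163 left.
July 1989 has 31 days: 163 − 31 = 132 left.
June 1989 has 30 days: 132 − 30 = 102 left.
May 1989 has 31 days: 102 − 31 = 71 left.
April 1989 has 30 days: 71 − 30 = 41 left.
March 1989 has 31 days: 41 − 31 = 10 left.
February 1989 has 28 days; 28 − 10 = 18 → February 18, 1989.
Counting back 8 months from February 18, 1989:
month 2 − 8 = -6, which is month 6 of year 1988 → June 1988.
Day 18 is valid in June, giving June 18, 1988.

June 18, 1988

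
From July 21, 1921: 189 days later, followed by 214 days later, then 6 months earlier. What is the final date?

February 28, 1922

Counting forward 189 days from July 21, 1921:
July has 31 days, so 31 − 21 = 10 days remain after July 21, 1921; 189 − 10 = 179 left.
August 1921 has 31 days: 179 − 31 = 148 left.
September 1921 has 30 days: 148 − 30 = 118 left.
October 1921 has 31 days: 118 − 31 = 87 left.
November 1921 has 30 days: 87 − 30 = 57 left.
December 1921 has 31 days: 57 − 31 = 26 left.
26 days into January 1922 → January 26, 1922.
Counting forward 214 days from January 26, 1922:
January has 31 days, so 31 − 26 = 5 days remain after January 26, 1922; 214 − 5 = 209 left.
February 1922 has 28 days (1922 is not a leap year): 209 − 28 = 181 left.
March 1922 has 31 days: 181 − 31 = 150 left.
April 1922 has 30 days: 150 − 30 = 120 left.
May 1922 has 31 days: 120 − 31 = 89 left.
June 1922 has 30 days: 89 − 30 = 59 left.
July 1922 has 31 days: 59 − 31 = 28 left.
28 days into August 1922 → August 28, 1922.
Counting back 6 months from August 28, 1922:
month 8 − 6 = 2 → February 1922.
Day 28 is valid in February, giving February 28, 1922.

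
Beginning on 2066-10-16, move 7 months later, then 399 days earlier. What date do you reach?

Counting forward 7 months from October 16, 2066:
month 10 + 7 = 17, which is month 5 of year 2067 → May 2067.
Day 16 is valid in May, giving May 16, 2067.
Counting back 399 days from May 16, 2067:
Going back 16 days from May 16, 2067 reaches the end of the previous month; 399 − 16 = 383 left.
April 2067 has 30 days: 383 − 30 = 353 left.
March 2067 has 31 days: 353 − 31 = 322 left.
February 2067 has 28 days (2067 is not a leap year): 322 − 28 = 294 left.
January 2067 has 31 days: 294 − 31 = 263 left.
December 2066 has 31 days: 263 − 31 = 232 left.
November 2066 has 30 days: 232 − 30 = 202 left.
October 2066 has 31 days: 202 − 31 = 171 left.
September 2066 has 30 days: 171 − 30 = 141 left.
August 2066 has 31 days: 141 − 31 = 110 left.
July 2066 has 31 days: 110 − 31 = 79 left.
June 2066 has 30 days: 79 − 30 = 49 left.
May 2066 has 31 days: 49 − 31 = 18 left.
April 2066 has 30 days; 30 − 18 = 12 → April 12, 2066.

April 12, 2066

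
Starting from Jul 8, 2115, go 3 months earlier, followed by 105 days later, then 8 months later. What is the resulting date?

Counting back 3 months from July 8, 2115:
month 7 − 3 = 4 → April 2115.
Day 8 is valid in April, giving April 8, 2115.
Advancing 105 days from April 8, 2115:
April has 30 days, so 30 − 8 = 22 days remain after April 8, 2115; 105 − 22 = 83 left.
May 2115 has 31 days: 83 − 31 = 52 left.
June 2115 has 30 days: 52 − 30 = 22 left.
22 days into July 2115 → July 22, 2115.
Advancing 8 months from July 22, 2115:
month 7 + 8 = 15, which is month 3 of year 2116 → March 2116.
Day 22 is valid in March, giving March 22, 2116.

March 22, 2116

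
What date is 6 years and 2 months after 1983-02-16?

April 16, 1989

Adding 6 years and 2 months from February 16, 1983.
+6 years → 1989; month 2 + 2 = 4 → April 1989.
Day 16 is valid in April, giving April 16, 1989.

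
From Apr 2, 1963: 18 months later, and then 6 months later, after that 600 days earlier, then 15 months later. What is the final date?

Advancing 18 months from April 2, 1963:
month 4 + 18 = 22, which is month 10 of year 1964 → October 1964.
Day 2 is valid in October, giving October 2, 1964.
Advancing 6 months from October 2, 1964:
month 10 + 6 = 16, which is month 4 of year 1965 → April 1965.
Day 2 is valid in April, giving April 2, 1965.
Going back 600 days from April 2, 1965:
Going back 2 days from April 2, 1965 reaches the end of the previous month; 600 − 2 = 598 left.
March 1965 has 31 days: 598 − 31 = 567 left.
February 1965 has 28 days (1965 is not a leap year): 567 − 28 = 539 left.
January 1965 has 31 days: 539 − 31 = 508 left.
December 1964 has 31 days: 508 − 31 = 477 left.
November 1964 has 30 days: 477 − 30 = 447 left.
October 1964 has 31 days: 447 − 31 = 416 left.
September 1964 has 30 days: 416 − 30 = 386 left.
August 1964 has 31 days: 386 − 31 = 355 left.
July 1964 has 31 days: 355 − 31 = 324 left.
June 1964 has 30 days: 324 − 30 = 294 left.
May 1964 has 31 days: 294 − 31 = 263 left.
April 1964 has 30 days: 263 − 30 = 233 left.
March 1964 has 31 days: 233 − 31 = 202 left.
February 1964 has 29 days (1964 is a leap year): 202 − 29 = 173 left.
January 1964 has 31 days: 173 − 31 = 142 left.
December 1963 has 31 days: 142 − 31 = 111 left.
November 1963 has 30 days: 111 − 30 = 81 left.
October 1963 has 31 days: 81 − 31 = 50 left.
September 1963 has 30 days: 50 − 30 = 20 left.
August 1963 has 31 days; 31 − 20 = 11 → August 11, 1963.
Adding 15 months from August 11, 1963:
month 8 + 15 = 23, which is month 11 of year 1964 → November 1964.
Day 11 is valid in November, giving November 11, 1964.

November 11, 1964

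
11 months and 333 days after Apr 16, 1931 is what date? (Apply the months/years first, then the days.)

Adding 11 months and 333 days from April 16, 1931: first the month/year part, then the days.
month 4 + 11 = 15, which is month 3 of year 1932 → March 1932.
Day 16 is valid in March, giving March 16, 1932.
Now add 333 days from March 16, 1932.
March has 31 days, so 31 − 16 = 15 days remain after March 16, 1932; 333 − 15 = 318 left.
April 1932 has 30 days: 318 − 30 = 288 left.
May 1932 has 31 days: 288 − 31 = 257 left.
June 1932 has 30 days: 257 − 30 = 227 left.
July 1932 has 31 days: 227 − 31 = 196 left.
August 1932 has 31 days: 196 − 31 = 165 left.
September 1932 has 30 days: 165 − 30 = 135 left.
October 1932 has 31 days: 135 − 31 = 104 left.
November 1932 has 30 days: 104 − 30 = 74 left.
December 1932 has 31 days: 74 − 31 = 43 left.
January 1933 has 31 days: 43 − 31 = 12 left.
12 days into February 1933 → February 12, 1933.

February 12, 1933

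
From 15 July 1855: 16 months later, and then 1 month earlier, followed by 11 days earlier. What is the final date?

October 4, 1856

Counting forward 16 months from July 15, 1855:
month 7 + 16 = 23, which is month 11 of year 1856 → November 1856.
Day 15 is valid in November, giving November 15, 1856.
Counting back 1 month from November 15, 1856:
month 11 − 1 = 10 → October 1856.
Day 15 is valid in October, giving October 15, 1856.
Going back 11 days from October 15, 1856:
15 − 11 = 4, still in October 1856.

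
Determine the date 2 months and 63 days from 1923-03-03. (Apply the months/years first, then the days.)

Counting forward 2 months and 63 days from March 3, 1923: first the month/year part, then the days.
month 3 + 2 = 5 → May 1923.
Day 3 is valid in May, giving May 3, 1923.
Now add 63 days from May 3, 1923.
May has 31 days, so 31 − 3 = 28 days remain after May 3, 1923; 63 − 28 = 35 left.
June 1923 has 30 days: 35 − 30 = 5 left.
5 days into July 1923 → July 5, 1923.

July 5, 1923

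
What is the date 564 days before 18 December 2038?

Subtracting 564 days from December 18, 2038.
Going back 18 days from December 18, 2038 reaches the end of the previous month; 564 − 18 = 546 left.
November 2038 has 30 days: 546 − 30 = 516 left.
October 2038 has 31 days: 516 − 31 = 485 left.
September 2038 has 30 days: 485 − 30 = 455 left.
August 2038 has 31 days: 455 − 31 = 424 left.
July 2038 has 31 days: 424 − 31 = 393 left.
June 2038 has 30 days: 393 − 30 = 363 left.
May 2038 has 31 days: 363 − 31 = 332 left.
April 2038 has 30 days: 332 − 30 = 302 left.
March 2038 has 31 days: 302 − 31 = 271 left.
February 2038 has 28 days (2038 is not a leap year): 271 − 28 = 243 left.
January 2038 has 31 days: 243 − 31 = 212 left.
December 2037 has 31 days: 212 − 31 = 181 left.
November 2037 has 30 days: 181 − 30 = 151 left.
October 2037 has 31 days: 151 − 31 = 120 left.
September 2037 has 30 days: 120 − 30 = 90 left.
August 2037 has 31 days: 90 − 31 = 59 left.
July 2037 has 31 days: 59 − 31 = 28 left.
June 2037 has 30 days; 30 − 28 = 2 → June 2, 2037.

June 2, 2037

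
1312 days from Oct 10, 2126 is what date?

Counting forward 1312 days from October 10, 2126.
October has 31 days, so 31 − 10 = 21 days remain after October 10, 2126; 1312 − 21 = 1291 left.
November 2126 has 30 days: 1291 − 30 = 1261 left.
December 2126 has 31 days: 1261 − 31 = 1230 left.
January 2127 has 31 days: 1230 − 31 = 1199 left.
February 2127 has 28 days (2127 is not a leap year): 1199 − 28 = 1171 left.
March 2127 has 31 days: 1171 − 31 = 1140 left.
April 2127 has 30 days: 1140 − 30 = 1110 left.
May 2127 has 31 days: 1110 − 31 = 1079 left.
June 2127 has 30 days: 1079 − 30 = 1049 left.
July 2127 has 31 days: 1049 − 31 = 1018 left.
August 2127 has 31 days: 1018 − 31 = 987 left.
September 2127 has 30 days: 987 − 30 = 957 left.
October 2127 has 31 days: 957 − 31 = 926 left.
November 2127 has 30 days: 926 − 30 = 896 left.
December 2127 has 31 days: 896 − 31 = 865 left.
January 2128 has 31 days: 865 − 31 = 834 left.
February 2128 has 29 days (2128 is a leap year): 834 − 29 = 805 left.
March 2128 has 31 days: 805 − 31 = 774 left.
April 2128 has 30 days: 774 − 30 = 744 left.
May 2128 has 31 days: 744 − 31 = 713 left.
June 2128 has 30 days: 713 − 30 = 683 left.
July 2128 has 31 days: 683 − 31 = 652 left.
August 2128 has 31 days: 652 − 31 = 621 left.
September 2128 has 30 days: 621 − 30 = 591 left.
October 2128 has 31 days: 591 − 31 = 560 left.
November 2128 has 30 days: 560 − 30 = 530 left.
December 2128 has 31 days: 530 − 31 = 499 left.
January 2129 has 31 days: 499 − 31 = 468 left.
February 2129 has 28 days (2129 is not a leap year): 468 − 28 = 440 left.
March 2129 has 31 days: 440 − 31 = 409 left.
April 2129 has 30 days: 409 − 30 = 379 left.
May 2129 has 31 days: 379 − 31 = 348 left.
June 2129 has 30 days: 348 − 30 = 318 left.
July 2129 has 31 days: 318 − 31 = 287 left.
August 2129 has 31 days: 287 − 31 = 256 left.
September 2129 has 30 days: 256 − 30 = 226 left.
October 2129 has 31 days: 226 − 31 = 195 left.
November 2129 has 30 days: 195 − 30 = 165 left.
December 2129 has 31 days: 165 − 31 = 134 left.
January 2130 has 31 days: 134 − 31 = 103 left.
February 2130 has 28 days (2130 is not a leap year): 103 − 28 = 75 left.
March 2130 has 31 days: 75 − 31 = 44 left.
April 2130 has 30 days: 44 − 30 = 14 left.
14 days into May 2130 → May 14, 2130.

May 14, 2130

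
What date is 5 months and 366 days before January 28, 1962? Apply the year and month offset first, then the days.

Counting back 5 months and 366 days from January 28, 1962: first the month/year part, then the days.
month 1 − 5 = -4, which is month 8 of year 1961 → August 1961.
Day 28 is valid in August, giving August 28, 1961.
Now subtract 366 days from August 28, 1961.
Going back 28 days from August 28, 1961 reaches the end of the previous month; 366 − 28 = 338 left.
July 1961 has 31 days: 338 − 31 = 307 left.
June 1961 has 30 days: 307 − 30 = 277 left.
May 1961 has 31 days: 277 − 31 = 246 left.
April 1961 has 30 days: 246 − 30 = 216 left.
March 1961 has 31 days: 216 − 31 = 185 left.
February 1961 has 28 days (1961 is not a leap year): 185 − 28 = 157 left.
January 1961 has 31 days: 157 − 31 = 126 left.
December 1960 has 31 days: 126 − 31 = 95 left.
November 1960 has 30 days: 95 − 30 = 65 left.
October 1960 has 31 days: 65 − 31 = 34 left.
September 1960 has 30 days: 34 − 30 = 4 left.
August 1960 has 31 days; 31 − 4 = 27 → August 27, 1960.

August 27, 1960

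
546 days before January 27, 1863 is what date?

July 30, 1861

Counting back 546 days from January 27, 1863.
Going back 27 days from January 27, 1863 reaches the end of the previous month; 546 − 27 = 519 left.
December 1862 has 31 days: 519 − 31 = 488 left.
November 1862 has 30 days: 488 − 30 = 458 left.
October 1862 has 31 days: 458 − 31 = 427 left.
September 1862 has 30 days: 427 − 30 = 397 left.
August 1862 has 31 days: 397 − 31 = 366 left.
July 1862 has 31 days: 366 − 31 = 335 left.
June 1862 has 30 days: 335 − 30 = 305 left.
May 1862 has 31 days: 305 − 31 = 274 left.
April 1862 has 30 days: 274 − 30 = 244 left.
March 1862 has 31 days: 244 − 31 = 213 left.
February 1862 has 28 days (1862 is not a leap year): 213 − 28 = 185 left.
January 1862 has 31 days: 185 − 31 = 154 left.
December 1861 has 31 days: 154 − 31 = 123 left.
November 1861 has 30 days: 123 − 30 = 93 left.
October 1861 has 31 days: 93 − 31 = 62 left.
September 1861 has 30 days: 62 − 30 = 32 left.
August 1861 has 31 days: 32 − 31 = 1 left.
July 1861 has 31 days; 31 − 1 = 30 → July 30, 1861.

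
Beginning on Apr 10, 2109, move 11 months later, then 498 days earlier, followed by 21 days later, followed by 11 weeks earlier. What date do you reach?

September 2, 2108

Counting forward 11 months from April 10, 2109:
month 4 + 11 = 15, which is month 3 of year 2110 → March 2110.
Day 10 is valid in March, giving March 10, 2110.
Going back 498 days from March 10, 2110:
Going back 10 days from March 10, 2110 reaches the end of the previous month; 498 − 10 = 488 left.
February 2110 has 28 days (2110 is not a leap year): 488 − 28 = 460 left.
January 2110 has 31 days: 460 − 31 = 429 left.
December 2109 has 31 days: 429 − 31 = 398 left.
November 2109 has 30 days: 398 − 30 = 368 left.
October 2109 has 31 days: 368 − 31 = 337 left.
September 2109 has 30 days: 337 − 30 = 307 left.
August 2109 has 31 days: 307 − 31 = 276 left.
July 2109 has 31 days: 276 − 31 = 245 left.
June 2109 has 30 days: 245 − 30 = 215 left.
May 2109 has 31 days: 215 − 31 = 184 left.
April 2109 has 30 days: 184 − 30 = 154 left.
March 2109 has 31 days: 154 − 31 = 123 left.
February 2109 has 28 days (2109 is not a leap year): 123 − 28 = 95 left.
January 2109 has 31 days: 95 − 31 = 64 left.
December 2108 has 31 days: 64 − 31 = 33 left.
November 2108 has 30 days: 33 − 30 = 3 left.
October 2108 has 31 days; 31 − 3 = 28 → October 28, 2108.
Counting forward 21 days from October 28, 2108:
October has 31 days, so 31 − 28 = 3 days remain after October 28, 2108; 21 − 3 = 18 left.
18 days into November 2108 → November 18, 2108.
Counting back 11 weeks (= 77 days) from November 18, 2108:
Going back 18 days from November 18, 2108 reaches the end of the previous month; 77 − 18 = 59 left.
October 2108 has 31 days: 59 − 31 = 28 left.
September 2108 has 30 days; 30 − 28 = 2 → September 2, 2108.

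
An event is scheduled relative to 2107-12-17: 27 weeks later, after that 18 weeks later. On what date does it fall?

October 27, 2108

Adding 27 weeks (= 189 days) from December 17, 2107:
December has 31 days, so 31 − 17 = 14 days remain after December 17, 2107; 189 − 14 = 175 left.
January 2108 has 31 days: 175 − 31 = 144 left.
February 2108 has 29 days (2108 is a leap year): 144 − 29 = 115 left.
March 2108 has 31 days: 115 − 31 = 84 left.
April 2108 has 30 days: 84 − 30 = 54 left.
May 2108 has 31 days: 54 − 31 = 23 left.
23 days into June 2108 → June 23, 2108.
Advancing 18 weeks (= 126 days) from June 23, 2108:
June has 30 days, so 30 − 23 = 7 days remain after June 23, 2108; 126 − 7 = 119 left.
July 2108 has 31 days: 119 − 31 = 88 left.
August 2108 has 31 days: 88 − 31 = 57 left.
September 2108 has 30 days: 57 − 30 = 27 left.
27 days into October 2108 → October 27, 2108.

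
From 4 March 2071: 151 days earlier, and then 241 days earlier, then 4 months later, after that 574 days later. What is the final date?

Going back 151 days from March 4, 2071:
Going back 4 days from March 4, 2071 reaches the end of the previous month; 151 − 4 = 147 left.
February 2071 has 28 days (2071 is not a leap year): 147 − 28 = 119 left.
January 2071 has 31 days: 119 − 31 = 88 left.
December 2070 has 31 days: 88 − 31 = 57 left.
November 2070 has 30 days: 57 − 30 = 27 left.
October 2070 has 31 days; 31 − 27 = 4 → October 4, 2070.
Going back 241 days from October 4, 2070:
Going back 4 days from October 4, 2070 reaches the end of the previous month; 241 − 4 = 237 left.
September 2070 has 30 days: 237 − 30 = 207 left.
August 2070 has 31 days: 207 − 31 = 176 left.
July 2070 has 31 days: 176 − 31 = 145 left.
June 2070 has 30 days: 145 − 30 = 115 left.
May 2070 has 31 days: 115 − 31 = 84 left.
April 2070 has 30 days: 84 − 30 = 54 left.
March 2070 has 31 days: 54 − 31 = 23 left.
February 2070 has 28 days; 28 − 23 = 5 → February 5, 2070.
Advancing 4 months from February 5, 2070:
month 2 + 4 = 6 → June 2070.
Day 5 is valid in June, giving June 5, 2070.
Counting forward 574 days from June 5, 2070:
June has 30 days, so 30 − 5 = 25 days remain after June 5, 2070; 574 − 25 = 549 left.
July 2070 has 31 days: 549 − 31 = 518 left.
August 2070 has 31 days: 518 − 31 = 487 left.
September 2070 has 30 days: 487 − 30 = 457 left.
October 2070 has 31 days: 457 − 31 = 426 left.
November 2070 has 30 days: 426 − 30 = 396 left.
December 2070 has 31 days: 396 − 31 = 365 left.
January 2071 has 31 days: 365 − 31 = 334 left.
February 2071 has 28 days (2071 is not a leap year): 334 − 28 = 306 left.
March 2071 has 31 days: 306 − 31 = 275 left.
April 2071 has 30 days: 275 − 30 = 245 left.
May 2071 has 31 days: 245 − 31 = 214 left.
June 2071 has 30 days: 214 − 30 = 184 left.
July 2071 has 31 days: 184 − 31 = 153 left.
August 2071 has 31 days: 153 − 31 = 122 left.
September 2071 has 30 days: 122 − 30 = 92 left.
October 2071 has 31 days: 92 − 31 = 61 left.
November 2071 has 30 days: 61 − 30 = 31 left.
31 days into December 2071 → December 31, 2071.

December 31, 2071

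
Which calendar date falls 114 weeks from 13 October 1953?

December 20, 1955

Counting forward 114 weeks = 798 days from October 13, 1953.
October has 31 days, so 31 − 13 = 18 days remain after October 13, 1953; 798 − 18 = 780 left.
November 1953 has 30 days: 780 − 30 = 750 left.
December 1953 has 31 days: 750 − 31 = 719 left.
January 1954 has 31 days: 719 − 31 = 688 left.
February 1954 has 28 days (1954 is not a leap year): 688 − 28 = 660 left.
March 1954 has 31 days: 660 − 31 = 629 left.
April 1954 has 30 days: 629 − 30 = 599 left.
May 1954 has 31 days: 599 − 31 = 568 left.
June 1954 has 30 days: 568 − 30 = 538 left.
July 1954 has 31 days: 538 − 31 = 507 left.
August 1954 has 31 days: 507 − 31 = 476 left.
September 1954 has 30 days: 476 − 30 = 446 left.
October 1954 has 31 days: 446 − 31 = 415 left.
November 1954 has 30 days: 415 − 30 = 385 left.
December 1954 has 31 days: 385 − 31 = 354 left.
January 1955 has 31 days: 354 − 31 = 323 left.
February 1955 has 28 days (1955 is not a leap year): 323 − 28 = 295 left.
March 1955 has 31 days: 295 − 31 = 264 left.
April 1955 has 30 days: 264 − 30 = 234 left.
May 1955 has 31 days: 234 − 31 = 203 left.
June 1955 has 30 days: 203 − 30 = 173 left.
July 1955 has 31 days: 173 − 31 = 142 left.
August 1955 has 31 days: 142 − 31 = 111 left.
September 1955 has 30 days: 111 − 30 = 81 left.
October 1955 has 31 days: 81 − 31 = 50 left.
November 1955 has 30 days: 50 − 30 = 20 left.
20 days into December 1955 → December 20, 1955.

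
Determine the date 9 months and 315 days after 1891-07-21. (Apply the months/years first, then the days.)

March 2, 1893

Adding 9 months and 315 days from July 21, 1891: first the month/year part, then the days.
month 7 + 9 = 16, which is month 4 of year 1892 → April 1892.
Day 21 is valid in April, giving April 21, 1892.
Now add 315 days from April 21, 1892.
April has 30 days, so 30 − 21 = 9 days remain after April 21, 1892; 315 − 9 = 306 left.
May 1892 has 31 days: 306 − 31 = 275 left.
June 1892 has 30 days: 275 − 30 = 245 left.
July 1892 has 31 days: 245 − 31 = 214 left.
August 1892 has 31 days: 214 − 31 = 183 left.
September 1892 has 30 days: 183 − 30 = 153 left.
October 1892 has 31 days: 153 − 31 = 122 left.
November 1892 has 30 days: 122 − 30 = 92 left.
December 1892 has 31 days: 92 − 31 = 61 left.
January 1893 has 31 days: 61 − 31 = 30 left.
February 1893 has 28 days (1893 is not a leap year): 30 − 28 = 2 left.
2 days into March 1893 → March 2, 1893.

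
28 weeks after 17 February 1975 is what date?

Adding 28 weeks = 196 days from February 17, 1975.
February has 28 days, so 28 − 17 = 11 days remain after February 17, 1975; 196 − 11 = 185 left.
March 1975 has 31 days: 185 − 31 = 154 left.
April 1975 has 30 days: 154 − 30 = 124 left.
May 1975 has 31 days: 124 − 31 = 93 left.
June 1975 has 30 days: 93 − 30 = 63 left.
July 1975 has 31 days: 63 − 31 = 32 left.
August 1975 has 31 days: 32 − 31 = 1 left.
1 day into September 1975 → September 1, 1975.

September 1, 1975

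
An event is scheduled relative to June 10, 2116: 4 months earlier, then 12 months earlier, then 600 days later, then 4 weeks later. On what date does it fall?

October 30, 2116

Subtracting 4 months from June 10, 2116:
month 6 − 4 = 2 → February 2116.
Day 10 is valid in February, giving February 10, 2116.
Going back 12 months from February 10, 2116:
month 2 − 12 = -10, which is month 2 of year 2115 → February 2115.
Day 10 is valid in February, giving February 10, 2115.
Counting forward 600 days from February 10, 2115:
February has 28 days, so 28 − 10 = 18 days remain after February 10, 2115; 600 − 18 = 582 left.
March 2115 has 31 days: 582 − 31 = 551 left.
April 2115 has 30 days: 551 − 30 = 521 left.
May 2115 has 31 days: 521 − 31 = 490 left.
June 2115 has 30 days: 490 − 30 = 460 left.
July 2115 has 31 days: 460 − 31 = 429 left.
August 2115 has 31 days: 429 − 31 = 398 left.
September 2115 has 30 days: 398 − 30 = 368 left.
October 2115 has 31 days: 368 − 31 = 337 left.
November 2115 has 30 days: 337 − 30 = 307 left.
December 2115 has 31 days: 307 − 31 = 276 left.
January 2116 has 31 days: 276 − 31 = 245 left.
February 2116 has 29 days (2116 is a leap year): 245 − 29 = 216 left.
March 2116 has 31 days: 216 − 31 = 185 left.
April 2116 has 30 days: 185 − 30 = 155 left.
May 2116 has 31 days: 155 − 31 = 124 left.
June 2116 has 30 days: 124 − 30 = 94 left.
July 2116 has 31 days: 94 − 31 = 63 left.
August 2116 has 31 days: 63 − 31 = 32 left.
September 2116 has 30 days: 32 − 30 = 2 left.
2 days into October 2116 → October 2, 2116.
Adding 4 weeks (= 28 days) from October 2, 2116:
October has 31 days; 2 + 28 = 30, still in October.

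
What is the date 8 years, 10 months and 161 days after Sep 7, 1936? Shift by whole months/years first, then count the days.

December 15, 1945

Adding 8 years, 10 months and 161 days from September 7, 1936: first the month/year part, then the days.
+8 years → 1944; month 9 + 10 = 19, which is month 7 of year 1945 → July 1945.
Day 7 is valid in July, giving July 7, 1945.
Now add 161 days from July 7, 1945.
July has 31 days, so 31 − 7 = 24 days remain after July 7, 1945; 161 − 24 = 137 left.
August 1945 has 31 days: 137 − 31 = 106 left.
September 1945 has 30 days: 106 − 30 = 76 left.
October 1945 has 31 days: 76 − 31 = 45 left.
November 1945 has 30 days: 45 − 30 = 15 left.
15 days into December 1945 → December 15, 1945.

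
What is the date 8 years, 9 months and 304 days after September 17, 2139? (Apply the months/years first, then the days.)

April 17, 2149

Advancing 8 years, 9 months and 304 days from September 17, 2139: first the month/year part, then the days.
+8 years → 2147; month 9 + 9 = 18, which is month 6 of year 2148 → June 2148.
Day 17 is valid in June, giving June 17, 2148.
Now add 304 days from June 17, 2148.
June has 30 days, so 30 − 17 = 13 days remain after June 17, 2148; 304 − 13 = 291 left.
July 2148 has 31 days: 291 − 31 = 260 left.
August 2148 has 31 days: 260 − 31 = 229 left.
September 2148 has 30 days: 229 − 30 = 199 left.
October 2148 has 31 days: 199 − 31 = 168 left.
November 2148 has 30 days: 168 − 30 = 138 left.
December 2148 has 31 days: 138 − 31 = 107 left.
January 2149 has 31 days: 107 − 31 = 76 left.
February 2149 has 28 days (2149 is not a leap year): 76 − 28 = 48 left.
March 2149 has 31 days: 48 − 31 = 17 left.
17 days into April 2149 → April 17, 2149.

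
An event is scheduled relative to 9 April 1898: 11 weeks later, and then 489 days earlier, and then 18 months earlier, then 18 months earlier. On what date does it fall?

Counting forward 11 weeks (= 77 days) from April 9, 1898:
April has 30 days, so 30 − 9 = 21 days remain after April 9, 1898; 77 − 21 = 56 left.
May 1898 has 31 days: 56 − 31 = 25 left.
25 days into June 1898 → June 25, 1898.
Going back 489 days from June 25, 1898:
Going back 25 days from June 25, 1898 reaches the end of the previous month; 489 − 25 = 464 left.
May 1898 has 31 days: 464 − 31 = 433 left.
April 1898 has 30 days: 433 − 30 = 403 left.
March 1898 has 31 days: 403 − 31 = 372 left.
February 1898 has 28 days (1898 is not a leap year): 372 − 28 = 344 left.
January 1898 has 31 days: 344 − 31 = 313 left.
December 1897 has 31 days: 313 − 31 = 282 left.
November 1897 has 30 days: 282 − 30 = 252 left.
October 1897 has 31 days: 252 − 31 = 221 left.
September 1897 has 30 days: 221 − 30 = 191 left.
August 1897 has 31 days: 191 − 31 = 160 left.
July 1897 has 31 days: 160 − 31 = 129 left.
June 1897 has 30 days: 129 − 30 = 99 left.
May 1897 has 31 days: 99 − 31 = 68 left.
April 1897 has 30 days: 68 − 30 = 38 left.
March 1897 has 31 days: 38 − 31 = 7 left.
February 1897 has 28 days; 28 − 7 = 21 → February 21, 1897.
Subtracting 18 months from February 21, 1897:
month 2 − 18 = -16, which is month 8 of year 1895 → August 1895.
Day 21 is valid in August, giving August 21, 1895.
Subtracting 18 months from August 21, 1895:
month 8 − 18 = -10, which is month 2 of year 1894 → February 1894.
Day 21 is valid in February, giving February 21, 1894.

February 21, 1894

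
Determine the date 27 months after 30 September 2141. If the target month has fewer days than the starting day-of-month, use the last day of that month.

Adding 27 months from September 30, 2141.
month 9 + 27 = 36, which is month 12 of year 2143 → December 2143.
Day 30 is valid in December, giving December 30, 2143.

December 30, 2143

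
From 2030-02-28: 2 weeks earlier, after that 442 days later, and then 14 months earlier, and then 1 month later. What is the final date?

Going back 2 weeks (= 14 days) from February 28, 2030:
28 − 14 = 14, still in February 2030.
Counting forward 442 days from February 14, 2030:
February has 28 days, so 28 − 14 = 14 days remain after February 14, 2030; 442 − 14 = 428 left.
March 2030 has 31 days: 428 − 31 = 397 left.
April 2030 has 30 days: 397 − 30 = 367 left.
May 2030 has 31 days: 367 − 31 = 336 left.
June 2030 has 30 days: 336 − 30 = 306 left.
July 2030 has 31 days: 306 − 31 = 275 left.
August 2030 has 31 days: 275 − 31 = 244 left.
September 2030 has 30 days: 244 − 30 = 214 left.
October 2030 has 31 days: 214 − 31 = 183 left.
November 2030 has 30 days: 183 − 30 = 153 left.
December 2030 has 31 days: 153 − 31 = 122 left.
January 2031 has 31 days: 122 − 31 = 91 left.
February 2031 has 28 days (2031 is not a leap year): 91 − 28 = 63 left.
March 2031 has 31 days: 63 − 31 = 32 left.
April 2031 has 30 days: 32 − 30 = 2 left.
2 days into May 2031 → May 2, 2031.
Subtracting 14 months from May 2, 2031:
month 5 − 14 = -9, which is month 3 of year 2030 → March 2030.
Day 2 is valid in March, giving March 2, 2030.
Counting forward 1 month from March 2, 2030:
month 3 + 1 = 4 → April 2030.
Day 2 is valid in April, giving April 2, 2030.

April 2, 2030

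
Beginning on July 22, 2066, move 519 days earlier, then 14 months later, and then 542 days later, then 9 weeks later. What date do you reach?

Counting back 519 days from July 22, 2066:
Going back 22 days from July 22, 2066 reaches the end of the previous month; 519 − 22 = 497 left.
June 2066 has 30 days: 497 − 30 = 467 left.
May 2066 has 31 days: 467 − 31 = 436 left.
April 2066 has 30 days: 436 − 30 = 406 left.
March 2066 has 31 days: 406 − 31 = 375 left.
February 2066 has 28 days (2066 is not a leap year): 375 − 28 = 347 left.
January 2066 has 31 days: 347 − 31 = 316 left.
December 2065 has 31 days: 316 − 31 = 285 left.
November 2065 has 30 days: 285 − 30 = 255 left.
October 2065 has 31 days: 255 − 31 = 224 left.
September 2065 has 30 days: 224 − 30 = 194 left.
August 2065 has 31 days: 194 − 31 = 163 left.
July 2065 has 31 days: 163 − 31 = 132 left.
June 2065 has 30 days: 132 − 30 = 102 left.
May 2065 has 31 days: 102 − 31 = 71 left.
April 2065 has 30 days: 71 − 30 = 41 left.
March 2065 has 31 days: 41 − 31 = 10 left.
February 2065 has 28 days; 28 − 10 = 18 → February 18, 2065.
Counting forward 14 months from February 18, 2065:
month 2 + 14 = 16, which is month 4 of year 2066 → April 2066.
Day 18 is valid in April, giving April 18, 2066.
Adding 542 days from April 18, 2066:
April has 30 days, so 30 − 18 = 12 days remain after April 18, 2066; 542 − 12 = 530 left.
May 2066 has 31 days: 530 − 31 = 499 left.
June 2066 has 30 days: 499 − 30 = 469 left.
July 2066 has 31 days: 469 − 31 = 438 left.
August 2066 has 31 days: 438 − 31 = 407 left.
September 2066 has 30 days: 407 − 30 = 377 left.
October 2066 has 31 days: 377 − 31 = 346 left.
November 2066 has 30 days: 346 − 30 = 316 left.
December 2066 has 31 days: 316 − 31 = 285 left.
January 2067 has 31 days: 285 − 31 = 254 left.
February 2067 has 28 days (2067 is not a leap year): 254 − 28 = 226 left.
March 2067 has 31 days: 226 − 31 = 195 left.
April 2067 has 30 days: 195 − 30 = 165 left.
May 2067 has 31 days: 165 − 31 = 134 left.
June 2067 has 30 days: 134 − 30 = 104 left.
July 2067 has 31 days: 104 − 31 = 73 left.
August 2067 has 31 days: 73 − 31 = 42 left.
September 2067 has 30 days: 42 − 30 = 12 left.
12 days into October 2067 → October 12, 2067.
Advancing 9 weeks (= 63 days) from October 12, 2067:
October has 31 days, so 31 − 12 = 19 days remain after October 12, 2067; 63 − 19 = 44 left.
November 2067 has 30 days: 44 − 30 = 14 left.
14 days into December 2067 → December 14, 2067.

December 14, 2067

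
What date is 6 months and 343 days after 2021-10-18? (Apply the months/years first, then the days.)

March 27, 2023

Advancing 6 months and 343 days from October 18, 2021: first the month/year part, then the days.
month 10 + 6 = 16, which is month 4 of year 2022 → April 2022.
Day 18 is valid in April, giving April 18, 2022.
Now add 343 days from April 18, 2022.
April has 30 days, so 30 − 18 = 12 days remain after April 18, 2022; 343 − 12 = 331 left.
May 2022 has 31 days: 331 − 31 = 300 left.
June 2022 has 30 days: 300 − 30 = 270 left.
July 2022 has 31 days: 270 − 31 = 239 left.
August 2022 has 31 days: 239 − 31 = 208 left.
September 2022 has 30 days: 208 − 30 = 178 left.
October 2022 has 31 days: 178 − 31 = 147 left.
November 2022 has 30 days: 147 − 30 = 117 left.
December 2022 has 31 days: 117 − 31 = 86 left.
January 2023 has 31 days: 86 − 31 = 55 left.
February 2023 has 28 days (2023 is not a leap year): 55 − 28 = 27 left.
27 days into March 2023 → March 27, 2023.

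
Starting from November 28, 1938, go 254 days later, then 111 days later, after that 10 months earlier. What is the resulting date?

January 28, 1939

Adding 254 days from November 28, 1938:
November has 30 days, so 30 − 28 = 2 days remain after November 28, 1938; 254 − 2 = 252 left.
December 1938 has 31 days: 252 − 31 = 221 left.
January 1939 has 31 days: 221 − 31 = 190 left.
February 1939 has 28 days (1939 is not a leap year): 190 − 28 = 162 left.
March 1939 has 31 days: 162 − 31 = 131 left.
April 1939 has 30 days: 131 − 30 = 101 left.
May 1939 has 31 days: 101 − 31 = 70 left.
June 1939 has 30 days: 70 − 30 = 40 left.
July 1939 has 31 days: 40 − 31 = 9 left.
9 days into August 1939 → August 9, 1939.
Counting forward 111 days from August 9, 1939:
August has 31 days, so 31 − 9 = 22 days remain after August 9, 1939; 111 − 22 = 89 left.
September 1939 has 30 days: 89 − 30 = 59 left.
October 1939 has 31 days: 59 − 31 = 28 left.
28 days into November 1939 → November 28, 1939.
Counting back 10 months from November 28, 1939:
month 11 − 10 = 1 → January 1939.
Day 28 is valid in January, giving January 28, 1939.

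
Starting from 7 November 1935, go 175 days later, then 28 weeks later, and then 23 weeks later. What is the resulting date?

April 22, 1937

Counting forward 175 days from November 7, 1935:
November has 30 days, so 30 − 7 = 23 days remain after November 7, 1935; 175 − 23 = 152 left.
December 1935 has 31 days: 152 − 31 = 121 left.
January 1936 has 31 days: 121 − 31 = 90 left.
February 1936 has 29 days (1936 is a leap year): 90 − 29 = 61 left.
March 1936 has 31 days: 61 − 31 = 30 left.
30 days into April 1936 → April 30, 1936.
Counting forward 28 weeks (= 196 days) from April 30, 1936:
April has 30 days, so 30 − 30 = 0 days remain after April 30, 1936; 196 − 0 = 196 left.
May 1936 has 31 days: 196 − 31 = 165 left.
June 1936 has 30 days: 165 − 30 = 135 left.
July 1936 has 31 days: 135 − 31 = 104 left.
August 1936 has 31 days: 104 − 31 = 73 left.
September 1936 has 30 days: 73 − 30 = 43 left.
October 1936 has 31 days: 43 − 31 = 12 left.
12 days into November 1936 → November 12, 1936.
Advancing 23 weeks (= 161 days) from November 12, 1936:
November has 30 days, so 30 − 12 = 18 days remain after November 12, 1936; 161 − 18 = 143 left.
December 1936 has 31 days: 143 − 31 = 112 left.
January 1937 has 31 days: 112 − 31 = 81 left.
February 1937 has 28 days (1937 is not a leap year): 81 − 28 = 53 left.
March 1937 has 31 days: 53 − 31 = 22 left.
22 days into April 1937 → April 22, 1937.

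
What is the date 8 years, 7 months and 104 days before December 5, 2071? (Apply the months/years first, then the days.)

Counting back 8 years, 7 months and 104 days from December 5, 2071: first the month/year part, then the days.
-8 years → 2063; month 12 − 7 = 5 → May 2063.
Day 5 is valid in May, giving May 5, 2063.
Now subtract 104 days from May 5, 2063.
Going back 5 days from May 5, 2063 reaches the end of the previous month; 104 − 5 = 99 left.
April 2063 has 30 days: 99 − 30 = 69 left.
March 2063 has 31 days: 69 − 31 = 38 left.
February 2063 has 28 days (2063 is not a leap year): 38 − 28 = 10 left.
January 2063 has 31 days; 31 − 10 = 21 → January 21, 2063.

January 21, 2063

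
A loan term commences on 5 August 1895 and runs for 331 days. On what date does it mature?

July 1, 1896

Advancing 331 days from August 5, 1895.
August has 31 days, so 31 − 5 = 26 days remain after August 5, 1895; 331 − 26 = 305 left.
September 1895 has 30 days: 305 − 30 = 275 left.
October 1895 has 31 days: 275 − 31 = 244 left.
November 1895 has 30 days: 244 − 30 = 214 left.
December 1895 has 31 days: 214 − 31 = 183 left.
January 1896 has 31 days: 183 − 31 = 152 left.
February 1896 has 29 days (1896 is a leap year): 152 − 29 = 123 left.
March 1896 has 31 days: 123 − 31 = 92 left.
April 1896 has 30 days: 92 − 30 = 62 left.
May 1896 has 31 days: 62 − 31 = 31 left.
June 1896 has 30 days: 31 − 30 = 1 left.
1 day into July 1896 → July 1, 1896.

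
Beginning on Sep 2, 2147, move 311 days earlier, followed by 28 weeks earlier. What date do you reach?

April 13, 2146

Counting back 311 days from September 2, 2147:
Going back 2 days from September 2, 2147 reaches the end of the previous month; 311 − 2 = 309 left.
August 2147 has 31 days: 309 − 31 = 278 left.
July 2147 has 31 days: 278 − 31 = 247 left.
June 2147 has 30 days: 247 − 30 = 217 left.
May 2147 has 31 days: 217 − 31 = 186 left.
April 2147 has 30 days: 186 − 30 = 156 left.
March 2147 has 31 days: 156 − 31 = 125 left.
February 2147 has 28 days (2147 is not a leap year): 125 − 28 = 97 left.
January 2147 has 31 days: 97 − 31 = 66 left.
December 2146 has 31 days: 66 − 31 = 35 left.
November 2146 has 30 days: 35 − 30 = 5 left.
October 2146 has 31 days; 31 − 5 = 26 → October 26, 2146.
Going back 28 weeks (= 196 days) from October 26, 2146:
Going back 26 days from October 26, 2146 reaches the end of the previous month; 196 − 26 = 170 left.
September 2146 has 30 days: 170 − 30 = 140 left.
August 2146 has 31 days: 140 − 31 = 109 left.
July 2146 has 31 days: 109 − 31 = 78 left.
June 2146 has 30 days: 78 − 30 = 48 left.
May 2146 has 31 days: 48 − 31 = 17 left.
April 2146 has 30 days; 30 − 17 = 13 → April 13, 2146.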